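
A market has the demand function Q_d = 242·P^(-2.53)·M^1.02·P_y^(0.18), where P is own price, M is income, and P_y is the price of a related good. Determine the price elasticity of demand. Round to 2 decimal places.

-2.53

For a Cobb–Douglas (constant-elasticity) form Q_d = A·P^α·…, the elasticity with respect to P equals the exponent α at every point.
Here the exponent on P is -2.53, so the price elasticity of demand is -2.53.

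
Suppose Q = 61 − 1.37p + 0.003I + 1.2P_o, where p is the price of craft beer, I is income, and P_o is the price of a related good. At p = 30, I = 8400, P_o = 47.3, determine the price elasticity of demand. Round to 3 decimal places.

Substituting, Q = 61 − 1.37(30) + 0.003(8400) + 1.2(47.3) = 61 − 41.1 + 25.2 + 56.76 = 101.86.
∂Q/∂p = −1.37, so E_p = (−1.37)·(30/101.86) ≈ -0.403.
|E_p| < 1: demand is inelastic.

-0.403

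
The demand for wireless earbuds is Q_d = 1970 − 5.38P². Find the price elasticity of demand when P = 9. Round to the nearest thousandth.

-0.568

At P = 9, Q_d = 1534.22.
dQ_d/dP = −2·5.38·P = −96.84.
Point elasticity E = (dQ_d/dP)·(P/Q_d) = -96.84 × 9/1534.22 ≈ -0.568.
|E| < 1, so demand is inelastic at this price.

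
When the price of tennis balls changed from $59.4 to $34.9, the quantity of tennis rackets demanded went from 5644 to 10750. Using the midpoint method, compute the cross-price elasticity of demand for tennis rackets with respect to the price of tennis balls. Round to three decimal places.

%ΔQ_x = (10750 − 5644)/[(5644+10750)/2] = 5106/8197 ≈ 0.6229.
%ΔP_y = (34.9 − 59.4)/[(59.4+34.9)/2] ≈ -0.5196.
E_xy = 0.6229/-0.5196 ≈ -1.199.
E_xy < 0, so tennis rackets and tennis balls are complements.

-1.199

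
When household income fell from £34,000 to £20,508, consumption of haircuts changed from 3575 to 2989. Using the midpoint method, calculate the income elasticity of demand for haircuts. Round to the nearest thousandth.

%ΔQ = (2989 − 3575)/[(3575+2989)/2] = -586/3282 ≈ -0.1785.
%ΔY = (20,508 − 34,000)/[(34,000+20,508)/2] = -13492/27254 ≈ -0.4950.
E_I = %ΔQ/%ΔY ≈ 0.361.
E_I ∈ (0,1): normal good (necessity).

0.361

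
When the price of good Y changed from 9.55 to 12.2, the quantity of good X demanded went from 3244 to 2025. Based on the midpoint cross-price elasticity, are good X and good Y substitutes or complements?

complements

%ΔQ_x = (2025 − 3244)/[(3244+2025)/2] = -1219/2634.5 ≈ -0.4627.
%ΔP_y = (12.2 − 9.55)/[(9.55+12.2)/2] ≈ 0.2437.
E_xy = -0.4627/0.2437 ≈ -1.899.
E_xy < 0, so the goods are complements.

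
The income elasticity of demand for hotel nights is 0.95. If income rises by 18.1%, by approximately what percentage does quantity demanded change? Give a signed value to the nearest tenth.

17.2

%ΔQ ≈ E × %ΔI = (0.95) × (18.1%) ≈ 17.2%.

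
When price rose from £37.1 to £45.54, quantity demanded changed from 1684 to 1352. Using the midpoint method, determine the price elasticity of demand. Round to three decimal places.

%Δq = (1352 − 1684)/[(1684 + 1352)/2] = -332/1518 ≈ -0.2187.
%ΔP = (45.54 − 37.1)/[(37.1 + 45.54)/2] = 8.44/41.32 ≈ 0.2043.
Arc elasticity E = %Δq/%ΔP ≈ -0.2187/0.2043 ≈ -1.071.
|E| > 1: demand is elastic over this range.

-1.071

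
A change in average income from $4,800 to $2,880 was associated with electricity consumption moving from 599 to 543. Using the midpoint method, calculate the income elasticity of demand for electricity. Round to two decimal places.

%ΔQ = (543 − 599)/[(599+543)/2] = -56/571 ≈ -0.0981.
%ΔI = (2,880 − 4,800)/[(4,800+2,880)/2] = -1920/3840 ≈ -0.5000.
E_I = %ΔQ/%ΔI ≈ 0.20.
E_I ∈ (0,1): normal good (necessity).

0.20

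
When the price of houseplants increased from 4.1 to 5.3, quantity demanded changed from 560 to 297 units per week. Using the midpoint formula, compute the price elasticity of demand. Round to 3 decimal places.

-2.404

%Δq = (297 − 560)/[(560 + 297)/2] = -263/428.5 ≈ -0.6138.
%Δp = (5.3 − 4.1)/[(4.1 + 5.3)/2] = 1.2/4.7 ≈ 0.2553.
Arc elasticity E = %Δq/%Δp ≈ -0.6138/0.2553 ≈ -2.404.
|E| > 1: demand is elastic over this range.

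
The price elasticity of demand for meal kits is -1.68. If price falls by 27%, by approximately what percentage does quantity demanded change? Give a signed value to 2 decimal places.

%ΔQ ≈ E × %ΔP = (-1.68) × (-27%) = 45.36%.

45.36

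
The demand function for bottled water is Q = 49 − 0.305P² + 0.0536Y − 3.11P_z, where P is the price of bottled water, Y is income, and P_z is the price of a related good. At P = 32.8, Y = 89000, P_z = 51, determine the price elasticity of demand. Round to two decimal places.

Q = 49 − 0.305(32.8)² + 0.0536(89000) − 3.11(51) = 49 − 328.1312 + 4770.4 − 158.61 = 4332.6588.
∂Q/∂P = −2·0.305·P = -20.008, so E_p = -20.008·(32.8/4332.6588) ≈ -0.15.
|E_p| < 1: demand is inelastic.

-0.15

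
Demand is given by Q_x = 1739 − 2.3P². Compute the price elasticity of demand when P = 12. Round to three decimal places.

-0.471

At P = 12, Q_x = 1407.8.
dQ_x/dP = −2·2.3·P = −55.2.
Point elasticity E = (dQ_x/dP)·(P/Q_x) = -55.2 × 12/1407.8 ≈ -0.471.
|E| < 1, so demand is inelastic at this price.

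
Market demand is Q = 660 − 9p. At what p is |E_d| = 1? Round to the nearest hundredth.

For linear demand Q = a − bp, E = −bp/(a − bp). |E| = 1 ⇒ bp = a − bp ⇒ p = a/(2b).
p = 660/(2·9) ≈ 36.67.

36.67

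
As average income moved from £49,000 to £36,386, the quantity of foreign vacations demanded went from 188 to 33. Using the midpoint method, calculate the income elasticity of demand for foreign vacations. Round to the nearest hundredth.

%ΔQ = (33 − 188)/[(188+33)/2] = -155/110.5 ≈ -1.4027.
%ΔI = (36,386 − 49,000)/[(49,000+36,386)/2] = -12614/42693 ≈ -0.2955.
E_I = %ΔQ/%ΔI ≈ 4.75.
E_I > 1: normal good (luxury).

4.75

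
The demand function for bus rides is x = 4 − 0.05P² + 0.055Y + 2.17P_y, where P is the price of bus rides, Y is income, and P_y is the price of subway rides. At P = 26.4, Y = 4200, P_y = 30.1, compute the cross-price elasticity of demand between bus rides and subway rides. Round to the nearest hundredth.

Substituting, x = 4 − 0.05(26.4)² + 0.055(4200) + 2.17(30.1) = 4 − 34.848 + 231 + 65.317 = 265.469.
∂x/∂P_y = +2.17, so E_xy = 2.17·(30.1/265.469) ≈ 0.25.
E_xy > 0: the goods are substitutes.

0.25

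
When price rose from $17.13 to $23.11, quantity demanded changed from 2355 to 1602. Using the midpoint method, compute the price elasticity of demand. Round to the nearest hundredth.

%Δq = (1602 − 2355)/[(2355 + 1602)/2] = -753/1978.5 ≈ -0.3806.
%ΔP = (23.11 − 17.13)/[(17.13 + 23.11)/2] = 5.98/20.12 ≈ 0.2972.
Arc elasticity E = %Δq/%ΔP ≈ -0.3806/0.2972 ≈ -1.28.
|E| > 1: demand is elastic over this range.

-1.28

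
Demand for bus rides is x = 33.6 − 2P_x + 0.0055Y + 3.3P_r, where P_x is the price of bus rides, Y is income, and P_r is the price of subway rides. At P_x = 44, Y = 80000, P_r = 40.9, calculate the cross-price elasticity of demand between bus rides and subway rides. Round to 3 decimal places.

First evaluate x: 33.6 − 2(44) + 0.0055(80000) + 3.3(40.9) = 33.6 − 88 + 440 + 134.97 = 520.57.
∂x/∂P_r = +3.3, so E_xy = 3.3·(40.9/520.57) ≈ 0.259.
E_xy > 0: the goods are substitutes.

0.259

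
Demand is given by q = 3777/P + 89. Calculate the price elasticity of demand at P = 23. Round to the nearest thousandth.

At P = 23, q = 253.2174.
dq/dP = −3777/P² = −7.1399.
Point elasticity E = (dq/dP)·(P/q) = -7.1399 × 23/253.2174 ≈ -0.649.
|E| < 1, so demand is inelastic at this price.

-0.649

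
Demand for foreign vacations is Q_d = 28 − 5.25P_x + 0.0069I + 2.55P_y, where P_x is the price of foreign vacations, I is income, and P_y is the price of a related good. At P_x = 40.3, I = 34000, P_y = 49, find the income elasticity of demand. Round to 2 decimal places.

First evaluate Q_d: 28 − 5.25(40.3) + 0.0069(34000) + 2.55(49) = 28 − 211.575 + 234.6 + 124.95 = 175.975.
∂Q_d/∂I = +0.0069, so E_I = 0.0069·(34000/175.975) ≈ 1.33.
E_I > 1: normal good (luxury).

1.33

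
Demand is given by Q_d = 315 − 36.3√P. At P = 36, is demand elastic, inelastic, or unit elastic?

elastic

At P = 36, Q_d = 97.2.
dQ_d/dP = −36.3/(2√P) = −36.3/(2·6).
Point elasticity E = (dQ_d/dP)·(P/Q_d) = -3.025 × 36/97.2 ≈ -1.120.
|E| ≈ 1.120 > 1, so demand is elastic.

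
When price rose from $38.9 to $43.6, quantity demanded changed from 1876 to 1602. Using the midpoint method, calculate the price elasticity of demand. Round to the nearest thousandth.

%Δq = (1602 − 1876)/[(1876 + 1602)/2] = -274/1739 ≈ -0.1576.
%Δp = (43.6 − 38.9)/[(38.9 + 43.6)/2] = 4.7/41.25 ≈ 0.1139.
Arc elasticity E = %Δq/%Δp ≈ -0.1576/0.1139 ≈ -1.383.
|E| > 1: demand is elastic over this range.

-1.383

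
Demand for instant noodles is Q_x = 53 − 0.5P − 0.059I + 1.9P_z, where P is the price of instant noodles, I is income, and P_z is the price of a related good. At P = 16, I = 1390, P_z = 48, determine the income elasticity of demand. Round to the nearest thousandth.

-1.513

At the given point, Q_x = 53 − 0.5(16) − 0.059(1390) + 1.9(48) = 53 − 8 − 82.01 + 91.2 = 54.19.
∂Q_x/∂I = −0.059, so E_I = -0.059·(1390/54.19) ≈ -1.513.
E_I < 0: inferior good.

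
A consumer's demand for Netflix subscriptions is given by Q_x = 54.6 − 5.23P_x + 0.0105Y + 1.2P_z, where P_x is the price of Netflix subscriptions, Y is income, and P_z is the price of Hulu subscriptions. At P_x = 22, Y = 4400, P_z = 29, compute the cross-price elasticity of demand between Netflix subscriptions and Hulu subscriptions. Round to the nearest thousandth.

1.694

At the given point, Q_x = 54.6 − 5.23(22) + 0.0105(4400) + 1.2(29) = 54.6 − 115.06 + 46.2 + 34.8 = 20.54.
∂Q_x/∂P_z = +1.2, so E_xy = 1.2·(29/20.54) ≈ 1.694.
E_xy > 0: the goods are substitutes.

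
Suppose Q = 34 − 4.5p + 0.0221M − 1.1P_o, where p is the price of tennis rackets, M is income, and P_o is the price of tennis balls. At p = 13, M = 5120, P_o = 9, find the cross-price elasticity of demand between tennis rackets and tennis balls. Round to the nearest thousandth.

Substituting, Q = 34 − 4.5(13) + 0.0221(5120) − 1.1(9) = 34 − 58.5 + 113.152 − 9.9 = 78.752.
∂Q/∂P_o = −1.1, so E_xy = -1.1·(9/78.752) ≈ -0.126.
E_xy < 0: the goods are complements.

-0.126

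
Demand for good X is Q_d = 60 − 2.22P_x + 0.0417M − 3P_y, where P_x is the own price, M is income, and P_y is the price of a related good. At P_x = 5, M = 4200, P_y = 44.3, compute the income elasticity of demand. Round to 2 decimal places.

First evaluate Q_d: 60 − 2.22(5) + 0.0417(4200) − 3(44.3) = 60 − 11.1 + 175.14 − 132.9 = 91.14.
∂Q_d/∂M = +0.0417, so E_I = 0.0417·(4200/91.14) ≈ 1.92.
E_I > 1: normal good (luxury).

1.92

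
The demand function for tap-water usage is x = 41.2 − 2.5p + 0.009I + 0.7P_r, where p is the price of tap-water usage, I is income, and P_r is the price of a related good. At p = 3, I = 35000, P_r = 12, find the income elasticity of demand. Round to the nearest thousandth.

x = 41.2 − 2.5(3) + 0.009(35000) + 0.7(12) = 41.2 − 7.5 + 315 + 8.4 = 357.1.
∂x/∂I = +0.009, so E_I = 0.009·(35000/357.1) ≈ 0.882.
E_I ∈ (0,1): normal good (necessity).

0.882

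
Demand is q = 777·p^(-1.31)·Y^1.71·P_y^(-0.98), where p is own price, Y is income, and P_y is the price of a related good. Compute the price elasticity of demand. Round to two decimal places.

-1.31

For a Cobb–Douglas (constant-elasticity) form q = A·p^α·…, the elasticity with respect to p equals the exponent α at every point.
Here the exponent on p is -1.31, so the price elasticity of demand is -1.31.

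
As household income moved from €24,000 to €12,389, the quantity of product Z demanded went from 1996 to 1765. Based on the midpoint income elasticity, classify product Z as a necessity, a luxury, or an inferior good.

necessity

%ΔQ = (1765 − 1996)/[(1996+1765)/2] = -231/1880.5 ≈ -0.1228.
%ΔY = (12,389 − 24,000)/[(24,000+12,389)/2] = -11611/18194.5 ≈ -0.6382.
E_I = %ΔQ/%ΔY ≈ 0.192.
E_I ∈ (0,1): normal good (necessity).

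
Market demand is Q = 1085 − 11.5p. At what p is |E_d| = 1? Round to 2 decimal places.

47.17

For linear demand Q = a − bp, E = −bp/(a − bp). |E| = 1 ⇒ bp = a − bp ⇒ p = a/(2b).
p = 1085/(2·11.5) ≈ 47.17.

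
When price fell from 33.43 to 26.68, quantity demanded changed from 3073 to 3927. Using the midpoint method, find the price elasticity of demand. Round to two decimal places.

%ΔQ = (3927 − 3073)/[(3073 + 3927)/2] = 854/3500 ≈ 0.2440.
%ΔP = (26.68 − 33.43)/[(33.43 + 26.68)/2] = -6.75/30.055 ≈ -0.2246.
Arc elasticity E = %ΔQ/%ΔP ≈ 0.2440/-0.2246 ≈ -1.09.
|E| > 1: demand is elastic over this range.

-1.09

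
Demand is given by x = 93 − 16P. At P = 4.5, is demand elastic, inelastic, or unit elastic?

At P = 4.5, x = 21.
dx/dP = −16.
Point elasticity E = (dx/dP)·(P/x) = -16 × 4.5/21 ≈ -3.429.
|E| ≈ 3.429 > 1, so demand is elastic.

elastic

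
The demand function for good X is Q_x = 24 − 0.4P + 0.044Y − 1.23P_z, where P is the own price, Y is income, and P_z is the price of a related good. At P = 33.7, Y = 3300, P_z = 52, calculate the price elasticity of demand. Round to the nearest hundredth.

-0.15

At the given point, Q_x = 24 − 0.4(33.7) + 0.044(3300) − 1.23(52) = 24 − 13.48 + 145.2 − 63.96 = 91.76.
∂Q_x/∂P = −0.4, so E_p = (−0.4)·(33.7/91.76) ≈ -0.15.
|E_p| < 1: demand is inelastic.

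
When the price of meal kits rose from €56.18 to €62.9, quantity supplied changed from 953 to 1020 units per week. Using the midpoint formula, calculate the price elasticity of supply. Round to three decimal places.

%Δq = (1020 − 953)/[(953 + 1020)/2] = 67/986.5 ≈ 0.0679.
%Δp = (62.9 − 56.18)/[(56.18 + 62.9)/2] = 6.72/59.54 ≈ 0.1129.
Arc elasticity E = %Δq/%Δp ≈ 0.0679/0.1129 ≈ 0.602.
|E| < 1: supply is inelastic over this range.

0.602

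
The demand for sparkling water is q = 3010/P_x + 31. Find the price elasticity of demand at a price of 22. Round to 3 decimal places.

-0.815

At P_x = 22, q = 167.8182.
dq/dP_x = −3010/P_x² = −6.219.
Point elasticity E = (dq/dP_x)·(P_x/q) = -6.219 × 22/167.8182 ≈ -0.815.
|E| < 1, so demand is inelastic at this price.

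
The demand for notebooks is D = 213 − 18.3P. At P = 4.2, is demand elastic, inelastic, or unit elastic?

At P = 4.2, D = 136.14.
dD/dP = −18.3.
Point elasticity E = (dD/dP)·(P/D) = -18.3 × 4.2/136.14 ≈ -0.565.
|E| ≈ 0.565 < 1, so demand is inelastic.

inelastic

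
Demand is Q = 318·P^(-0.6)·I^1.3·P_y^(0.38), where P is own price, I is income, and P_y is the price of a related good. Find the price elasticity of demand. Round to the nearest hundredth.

For a Cobb–Douglas (constant-elasticity) form Q = A·P^α·…, the elasticity with respect to P equals the exponent α at every point.
Here the exponent on P is -0.6, so the price elasticity of demand is -0.60.

-0.60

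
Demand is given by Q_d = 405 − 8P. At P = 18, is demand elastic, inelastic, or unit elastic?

inelastic

At P = 18, Q_d = 261.
dQ_d/dP = −8.
Point elasticity E = (dQ_d/dP)·(P/Q_d) = -8 × 18/261 ≈ -0.552.
|E| ≈ 0.552 < 1, so demand is inelastic.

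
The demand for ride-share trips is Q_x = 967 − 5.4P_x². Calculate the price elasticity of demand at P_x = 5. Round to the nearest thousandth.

At P_x = 5, Q_x = 832.
dQ_x/dP_x = −2·5.4·P_x = −54.
Point elasticity E = (dQ_x/dP_x)·(P_x/Q_x) = -54 × 5/832 ≈ -0.325.
|E| < 1, so demand is inelastic at this price.

-0.325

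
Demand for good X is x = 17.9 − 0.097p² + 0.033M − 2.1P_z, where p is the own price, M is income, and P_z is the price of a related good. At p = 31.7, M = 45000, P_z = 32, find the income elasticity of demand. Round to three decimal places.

Substituting, x = 17.9 − 0.097(31.7)² + 0.033(45000) − 2.1(32) = 17.9 − 97.4743 + 1485 − 67.2 = 1338.2257.
∂x/∂M = +0.033, so E_I = 0.033·(45000/1338.2257) ≈ 1.110.
E_I > 1: normal good (luxury).

1.110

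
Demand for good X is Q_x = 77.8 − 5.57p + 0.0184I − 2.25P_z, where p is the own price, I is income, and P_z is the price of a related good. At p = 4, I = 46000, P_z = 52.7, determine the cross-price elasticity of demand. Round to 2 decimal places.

-0.15

At the given point, Q_x = 77.8 − 5.57(4) + 0.0184(46000) − 2.25(52.7) = 77.8 − 22.28 + 846.4 − 118.575 = 783.345.
∂Q_x/∂P_z = −2.25, so E_xy = -2.25·(52.7/783.345) ≈ -0.15.
E_xy < 0: the goods are complements.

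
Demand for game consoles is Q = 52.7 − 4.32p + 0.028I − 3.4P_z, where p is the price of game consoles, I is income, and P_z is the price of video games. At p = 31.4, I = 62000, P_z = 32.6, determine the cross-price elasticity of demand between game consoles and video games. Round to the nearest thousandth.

Evaluating quantity at (p, I, P_z) gives Q = 52.7 − 4.32(31.4) + 0.028(62000) − 3.4(32.6) = 52.7 − 135.648 + 1736 − 110.84 = 1542.212.
∂Q/∂P_z = −3.4, so E_xy = -3.4·(32.6/1542.212) ≈ -0.072.
E_xy < 0: the goods are complements.

-0.072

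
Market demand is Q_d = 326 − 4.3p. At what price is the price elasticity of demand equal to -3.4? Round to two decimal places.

58.58

Set −bp/(a − bp) = −3.4 ⇒ bp = 3.4(a − bp) ⇒ bp(1+3.4) = 3.4·a.
p = 3.4·326/(4.3·4.4) ≈ 58.58.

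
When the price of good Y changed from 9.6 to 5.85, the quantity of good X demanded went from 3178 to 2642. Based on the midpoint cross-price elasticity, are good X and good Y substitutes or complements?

substitutes

%ΔQ_x = (2642 − 3178)/[(3178+2642)/2] = -536/2910 ≈ -0.1842.
%ΔP_y = (5.85 − 9.6)/[(9.6+5.85)/2] ≈ -0.4854.
E_xy = -0.1842/-0.4854 ≈ 0.379.
E_xy > 0, so the goods are substitutes.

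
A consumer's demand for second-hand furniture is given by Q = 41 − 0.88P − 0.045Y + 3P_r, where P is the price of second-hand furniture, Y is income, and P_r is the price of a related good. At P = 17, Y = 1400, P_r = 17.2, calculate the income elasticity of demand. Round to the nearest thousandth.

-4.303

Q = 41 − 0.88(17) − 0.045(1400) + 3(17.2) = 41 − 14.96 − 63 + 51.6 = 14.64.
∂Q/∂Y = −0.045, so E_I = -0.045·(1400/14.64) ≈ -4.303.
E_I < 0: inferior good.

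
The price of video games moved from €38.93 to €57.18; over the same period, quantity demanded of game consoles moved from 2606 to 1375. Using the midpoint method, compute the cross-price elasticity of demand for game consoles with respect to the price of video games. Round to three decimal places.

%ΔQ_x = (1375 − 2606)/[(2606+1375)/2] = -1231/1990.5 ≈ -0.6184.
%ΔP_y = (57.18 − 38.93)/[(38.93+57.18)/2] ≈ 0.3798.
E_xy = -0.6184/0.3798 ≈ -1.628.
E_xy < 0, so game consoles and video games are complements.

-1.628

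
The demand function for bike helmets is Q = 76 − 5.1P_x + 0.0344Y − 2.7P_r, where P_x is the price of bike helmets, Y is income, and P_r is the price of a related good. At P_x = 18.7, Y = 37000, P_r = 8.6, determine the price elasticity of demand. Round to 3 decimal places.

First evaluate Q: 76 − 5.1(18.7) + 0.0344(37000) − 2.7(8.6) = 76 − 95.37 + 1272.8 − 23.22 = 1230.21.
∂Q/∂P_x = −5.1, so E_p = (−5.1)·(18.7/1230.21) ≈ -0.078.
|E_p| < 1: demand is inelastic.

-0.078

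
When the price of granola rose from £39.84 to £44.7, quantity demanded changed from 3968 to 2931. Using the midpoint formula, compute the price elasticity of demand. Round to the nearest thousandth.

%ΔQ = (2931 − 3968)/[(3968 + 2931)/2] = -1037/3449.5 ≈ -0.3006.
%Δp = (44.7 − 39.84)/[(39.84 + 44.7)/2] = 4.86/42.27 ≈ 0.1150.
Arc elasticity E = %ΔQ/%Δp ≈ -0.3006/0.1150 ≈ -2.615.
|E| > 1: demand is elastic over this range.

-2.615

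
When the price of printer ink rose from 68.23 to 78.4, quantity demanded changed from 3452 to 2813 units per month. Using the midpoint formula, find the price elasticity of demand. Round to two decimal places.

%Δq = (2813 − 3452)/[(3452 + 2813)/2] = -639/3132.5 ≈ -0.2040.
%Δp = (78.4 − 68.23)/[(68.23 + 78.4)/2] = 10.17/73.315 ≈ 0.1387.
Arc elasticity E = %Δq/%Δp ≈ -0.2040/0.1387 ≈ -1.47.
|E| > 1: demand is elastic over this range.

-1.47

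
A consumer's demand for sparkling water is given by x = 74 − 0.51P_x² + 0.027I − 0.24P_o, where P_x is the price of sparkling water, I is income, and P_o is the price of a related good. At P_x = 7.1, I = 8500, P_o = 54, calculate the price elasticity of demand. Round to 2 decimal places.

-0.19

At the given point, x = 74 − 0.51(7.1)² + 0.027(8500) − 0.24(54) = 74 − 25.7091 + 229.5 − 12.96 = 264.8309.
∂x/∂P_x = −2·0.51·P_x = -7.242, so E_p = -7.242·(7.1/264.8309) ≈ -0.19.
|E_p| < 1: demand is inelastic.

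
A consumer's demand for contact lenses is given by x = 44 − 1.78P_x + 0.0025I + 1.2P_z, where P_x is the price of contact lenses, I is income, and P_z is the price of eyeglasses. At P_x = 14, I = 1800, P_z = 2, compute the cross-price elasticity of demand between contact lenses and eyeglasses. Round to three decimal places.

0.092

Evaluating quantity at (P_x, I, P_z) gives x = 44 − 1.78(14) + 0.0025(1800) + 1.2(2) = 44 − 24.92 + 4.5 + 2.4 = 25.98.
∂x/∂P_z = +1.2, so E_xy = 1.2·(2/25.98) ≈ 0.092.
E_xy > 0: the goods are substitutes.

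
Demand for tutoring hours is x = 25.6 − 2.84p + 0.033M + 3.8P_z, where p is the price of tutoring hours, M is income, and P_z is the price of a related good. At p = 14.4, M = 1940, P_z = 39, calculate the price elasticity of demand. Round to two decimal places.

At the given point, x = 25.6 − 2.84(14.4) + 0.033(1940) + 3.8(39) = 25.6 − 40.896 + 64.02 + 148.2 = 196.924.
∂x/∂p = −2.84, so E_p = (−2.84)·(14.4/196.924) ≈ -0.21.
|E_p| < 1: demand is inelastic.

-0.21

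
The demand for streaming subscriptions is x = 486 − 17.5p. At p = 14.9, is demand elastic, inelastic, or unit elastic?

At p = 14.9, x = 225.25.
dx/dp = −17.5.
Point elasticity E = (dx/dp)·(p/x) = -17.5 × 14.9/225.25 ≈ -1.158.
|E| ≈ 1.158 > 1, so demand is elastic.

elastic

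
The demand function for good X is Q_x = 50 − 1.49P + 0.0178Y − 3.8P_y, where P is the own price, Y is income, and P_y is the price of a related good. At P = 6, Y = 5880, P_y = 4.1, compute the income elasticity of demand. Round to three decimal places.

Substituting, Q_x = 50 − 1.49(6) + 0.0178(5880) − 3.8(4.1) = 50 − 8.94 + 104.664 − 15.58 = 130.144.
∂Q_x/∂Y = +0.0178, so E_I = 0.0178·(5880/130.144) ≈ 0.804.
E_I ∈ (0,1): normal good (necessity).

0.804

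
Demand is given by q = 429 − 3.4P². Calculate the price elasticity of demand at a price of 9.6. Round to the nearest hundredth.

-5.42

At P = 9.6, q = 115.656.
dq/dP = −2·3.4·P = −65.28.
Point elasticity E = (dq/dP)·(P/q) = -65.28 × 9.6/115.656 ≈ -5.42.
|E| > 1, so demand is elastic at this price.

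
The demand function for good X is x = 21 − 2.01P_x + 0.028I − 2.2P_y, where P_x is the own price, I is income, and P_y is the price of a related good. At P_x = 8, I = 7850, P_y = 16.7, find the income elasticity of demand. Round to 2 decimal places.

First evaluate x: 21 − 2.01(8) + 0.028(7850) − 2.2(16.7) = 21 − 16.08 + 219.8 − 36.74 = 187.98.
∂x/∂I = +0.028, so E_I = 0.028·(7850/187.98) ≈ 1.17.
E_I > 1: normal good (luxury).

1.17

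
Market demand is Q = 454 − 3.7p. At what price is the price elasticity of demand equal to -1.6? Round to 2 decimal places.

Set −bp/(a − bp) = −1.6 ⇒ bp = 1.6(a − bp) ⇒ bp(1+1.6) = 1.6·a.
p = 1.6·454/(3.7·2.6) ≈ 75.51.

75.51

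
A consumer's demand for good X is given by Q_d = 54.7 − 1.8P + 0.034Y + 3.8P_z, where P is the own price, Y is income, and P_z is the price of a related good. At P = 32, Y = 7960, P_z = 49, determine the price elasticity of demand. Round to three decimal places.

Evaluating quantity at (P, Y, P_z) gives Q_d = 54.7 − 1.8(32) + 0.034(7960) + 3.8(49) = 54.7 − 57.6 + 270.64 + 186.2 = 453.94.
∂Q_d/∂P = −1.8, so E_p = (−1.8)·(32/453.94) ≈ -0.127.
|E_p| < 1: demand is inelastic.

-0.127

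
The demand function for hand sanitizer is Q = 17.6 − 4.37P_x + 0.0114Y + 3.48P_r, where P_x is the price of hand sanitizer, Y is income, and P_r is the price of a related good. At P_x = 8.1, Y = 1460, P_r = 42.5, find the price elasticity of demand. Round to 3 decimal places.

-0.241

Substituting, Q = 17.6 − 4.37(8.1) + 0.0114(1460) + 3.48(42.5) = 17.6 − 35.397 + 16.644 + 147.9 = 146.747.
∂Q/∂P_x = −4.37, so E_p = (−4.37)·(8.1/146.747) ≈ -0.241.
|E_p| < 1: demand is inelastic.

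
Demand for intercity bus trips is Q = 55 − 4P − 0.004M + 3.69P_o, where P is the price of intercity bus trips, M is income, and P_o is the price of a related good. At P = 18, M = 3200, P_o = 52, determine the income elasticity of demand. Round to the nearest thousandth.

-0.079

Substituting, Q = 55 − 4(18) − 0.004(3200) + 3.69(52) = 55 − 72 − 12.8 + 191.88 = 162.08.
∂Q/∂M = −0.004, so E_I = -0.004·(3200/162.08) ≈ -0.079.
E_I < 0: inferior good.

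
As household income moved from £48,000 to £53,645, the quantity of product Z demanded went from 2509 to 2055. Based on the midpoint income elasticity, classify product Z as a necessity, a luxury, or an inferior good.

%ΔQ = (2055 − 2509)/[(2509+2055)/2] = -454/2282 ≈ -0.1989.
%ΔY = (53,645 − 48,000)/[(48,000+53,645)/2] = 5645/50822.5 ≈ 0.1111.
E_I = %ΔQ/%ΔY ≈ -1.791.
E_I < 0: inferior good.

inferior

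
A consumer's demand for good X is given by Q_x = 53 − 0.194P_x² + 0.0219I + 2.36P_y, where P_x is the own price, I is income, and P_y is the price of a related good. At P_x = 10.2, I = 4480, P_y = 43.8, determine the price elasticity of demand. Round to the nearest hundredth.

Q_x = 53 − 0.194(10.2)² + 0.0219(4480) + 2.36(43.8) = 53 − 20.1838 + 98.112 + 103.368 = 234.2962.
∂Q_x/∂P_x = −2·0.194·P_x = -3.9576, so E_p = -3.9576·(10.2/234.2962) ≈ -0.17.
|E_p| < 1: demand is inelastic.

-0.17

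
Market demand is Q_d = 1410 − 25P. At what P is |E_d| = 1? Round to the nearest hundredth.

28.20

For linear demand Q_d = a − bP, E = −bP/(a − bP). |E| = 1 ⇒ bP = a − bP ⇒ P = a/(2b).
P = 1410/(2·25) = 28.20.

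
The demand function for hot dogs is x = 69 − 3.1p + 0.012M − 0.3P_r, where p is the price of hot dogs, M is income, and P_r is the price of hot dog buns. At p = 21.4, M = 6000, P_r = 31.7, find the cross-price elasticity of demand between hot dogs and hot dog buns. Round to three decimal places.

-0.146

At the given point, x = 69 − 3.1(21.4) + 0.012(6000) − 0.3(31.7) = 69 − 66.34 + 72 − 9.51 = 65.15.
∂x/∂P_r = −0.3, so E_xy = -0.3·(31.7/65.15) ≈ -0.146.
E_xy < 0: the goods are complements.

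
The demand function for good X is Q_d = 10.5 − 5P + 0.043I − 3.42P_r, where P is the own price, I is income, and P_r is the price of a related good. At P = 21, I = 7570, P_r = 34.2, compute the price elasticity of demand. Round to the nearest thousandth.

Substituting, Q_d = 10.5 − 5(21) + 0.043(7570) − 3.42(34.2) = 10.5 − 105 + 325.51 − 116.964 = 114.046.
∂Q_d/∂P = −5, so E_p = (−5)·(21/114.046) ≈ -0.921.
|E_p| < 1: demand is inelastic.

-0.921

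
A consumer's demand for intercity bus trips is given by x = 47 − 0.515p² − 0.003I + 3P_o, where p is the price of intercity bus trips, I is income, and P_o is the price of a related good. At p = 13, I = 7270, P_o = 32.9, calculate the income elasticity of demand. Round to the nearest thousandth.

Substituting, x = 47 − 0.515(13)² − 0.003(7270) + 3(32.9) = 47 − 87.035 − 21.81 + 98.7 = 36.855.
∂x/∂I = −0.003, so E_I = -0.003·(7270/36.855) ≈ -0.592.
E_I < 0: inferior good.

-0.592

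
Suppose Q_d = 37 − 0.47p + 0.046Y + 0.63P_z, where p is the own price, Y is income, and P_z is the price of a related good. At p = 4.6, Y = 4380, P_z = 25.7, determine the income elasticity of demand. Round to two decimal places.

0.80

First evaluate Q_d: 37 − 0.47(4.6) + 0.046(4380) + 0.63(25.7) = 37 − 2.162 + 201.48 + 16.191 = 252.509.
∂Q_d/∂Y = +0.046, so E_I = 0.046·(4380/252.509) ≈ 0.80.
E_I ∈ (0,1): normal good (necessity).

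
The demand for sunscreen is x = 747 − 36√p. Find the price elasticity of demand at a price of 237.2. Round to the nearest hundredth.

-1.44

At p = 237.2, x = 192.5532.
dx/dp = −36/(2√p) = −36/(2·15.4013).
Point elasticity E = (dx/dp)·(p/x) = -1.1687 × 237.2/192.5532 ≈ -1.44.
|E| > 1, so demand is elastic at this price.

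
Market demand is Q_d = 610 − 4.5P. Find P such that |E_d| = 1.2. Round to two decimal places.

Set −bP/(a − bP) = −1.2 ⇒ bP = 1.2(a − bP) ⇒ bP(1+1.2) = 1.2·a.
P = 1.2·610/(4.5·2.2) ≈ 73.94.

73.94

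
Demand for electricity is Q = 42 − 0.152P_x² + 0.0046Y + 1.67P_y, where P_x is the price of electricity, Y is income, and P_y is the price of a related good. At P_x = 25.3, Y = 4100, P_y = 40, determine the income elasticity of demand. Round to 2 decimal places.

At the given point, Q = 42 − 0.152(25.3)² + 0.0046(4100) + 1.67(40) = 42 − 97.2937 + 18.86 + 66.8 = 30.3663.
∂Q/∂Y = +0.0046, so E_I = 0.0046·(4100/30.3663) ≈ 0.62.
E_I ∈ (0,1): normal good (necessity).

0.62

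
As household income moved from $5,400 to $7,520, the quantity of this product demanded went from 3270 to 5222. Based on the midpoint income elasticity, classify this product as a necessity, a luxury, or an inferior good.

luxury

%ΔQ = (5222 − 3270)/[(3270+5222)/2] = 1952/4246 ≈ 0.4597.
%ΔY = (7,520 − 5,400)/[(5,400+7,520)/2] = 2120/6460 ≈ 0.3282.
E_I = %ΔQ/%ΔY ≈ 1.401.
E_I > 1: normal good (luxury).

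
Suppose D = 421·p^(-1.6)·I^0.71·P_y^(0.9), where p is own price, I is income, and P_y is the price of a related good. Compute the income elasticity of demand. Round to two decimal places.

0.71

For a Cobb–Douglas (constant-elasticity) form D = A·I^α·…, the elasticity with respect to I equals the exponent α at every point.
Here the exponent on I is 0.71, so the income elasticity of demand is 0.71.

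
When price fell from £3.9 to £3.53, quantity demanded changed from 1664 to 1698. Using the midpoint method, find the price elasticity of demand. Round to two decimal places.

-0.20

%ΔQ = (1698 − 1664)/[(1664 + 1698)/2] = 34/1681 ≈ 0.0202.
%Δp = (3.53 − 3.9)/[(3.9 + 3.53)/2] = -0.37/3.715 ≈ -0.0996.
Arc elasticity E = %ΔQ/%Δp ≈ 0.0202/-0.0996 ≈ -0.20.
|E| < 1: demand is inelastic over this range.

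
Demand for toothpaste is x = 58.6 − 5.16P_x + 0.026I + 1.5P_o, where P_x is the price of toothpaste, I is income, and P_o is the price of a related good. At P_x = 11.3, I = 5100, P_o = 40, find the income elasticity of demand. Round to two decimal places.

0.69

x = 58.6 − 5.16(11.3) + 0.026(5100) + 1.5(40) = 58.6 − 58.308 + 132.6 + 60 = 192.892.
∂x/∂I = +0.026, so E_I = 0.026·(5100/192.892) ≈ 0.69.
E_I ∈ (0,1): normal good (necessity).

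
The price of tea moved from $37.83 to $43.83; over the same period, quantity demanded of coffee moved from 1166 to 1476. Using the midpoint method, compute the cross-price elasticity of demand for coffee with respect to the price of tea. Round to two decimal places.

1.60

%ΔQ_x = (1476 − 1166)/[(1166+1476)/2] = 310/1321 ≈ 0.2347.
%ΔP_y = (43.83 − 37.83)/[(37.83+43.83)/2] ≈ 0.1470.
E_xy = 0.2347/0.1470 ≈ 1.60.
E_xy > 0, so coffee and tea are substitutes.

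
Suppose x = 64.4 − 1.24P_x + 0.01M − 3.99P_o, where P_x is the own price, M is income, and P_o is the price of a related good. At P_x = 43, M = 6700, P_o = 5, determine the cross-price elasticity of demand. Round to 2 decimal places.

x = 64.4 − 1.24(43) + 0.01(6700) − 3.99(5) = 64.4 − 53.32 + 67 − 19.95 = 58.13.
∂x/∂P_o = −3.99, so E_xy = -3.99·(5/58.13) ≈ -0.34.
E_xy < 0: the goods are complements.

-0.34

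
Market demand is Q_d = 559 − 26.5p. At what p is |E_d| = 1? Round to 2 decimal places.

10.55

For linear demand Q_d = a − bp, E = −bp/(a − bp). |E| = 1 ⇒ bp = a − bp ⇒ p = a/(2b).
p = 559/(2·26.5) ≈ 10.55.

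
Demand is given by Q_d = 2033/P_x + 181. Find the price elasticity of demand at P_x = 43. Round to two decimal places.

-0.21

At P_x = 43, Q_d = 228.2791.
dQ_d/dP_x = −2033/P_x² = −1.0995.
Point elasticity E = (dQ_d/dP_x)·(P_x/Q_d) = -1.0995 × 43/228.2791 ≈ -0.21.
|E| < 1, so demand is inelastic at this price.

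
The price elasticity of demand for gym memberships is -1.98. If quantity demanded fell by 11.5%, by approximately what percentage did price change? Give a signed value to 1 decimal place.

5.8

%ΔQ ≈ E × %ΔP ⇒ %ΔP = %ΔQ / E = (-11.5%)/(-1.98) ≈ 5.8%.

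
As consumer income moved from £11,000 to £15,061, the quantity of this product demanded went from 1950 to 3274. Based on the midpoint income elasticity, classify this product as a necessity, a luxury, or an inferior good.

luxury

%ΔQ = (3274 − 1950)/[(1950+3274)/2] = 1324/2612 ≈ 0.5069.
%ΔI = (15,061 − 11,000)/[(11,000+15,061)/2] = 4061/13030.5 ≈ 0.3117.
E_I = %ΔQ/%ΔI ≈ 1.626.
E_I > 1: normal good (luxury).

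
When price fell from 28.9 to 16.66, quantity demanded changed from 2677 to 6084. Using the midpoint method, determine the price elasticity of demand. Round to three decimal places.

-1.448

%Δq = (6084 − 2677)/[(2677 + 6084)/2] = 3407/4380.5 ≈ 0.7778.
%ΔP = (16.66 − 28.9)/[(28.9 + 16.66)/2] = -12.24/22.78 ≈ -0.5373.
Arc elasticity E = %Δq/%ΔP ≈ 0.7778/-0.5373 ≈ -1.448.
|E| > 1: demand is elastic over this range.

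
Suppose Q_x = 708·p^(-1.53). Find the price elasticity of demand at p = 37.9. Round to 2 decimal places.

-1.53

For a Cobb–Douglas (constant-elasticity) form Q_x = A·p^α·…, the elasticity with respect to p equals the exponent α at every point.
Here the exponent on p is -1.53, so the price elasticity of demand is -1.53.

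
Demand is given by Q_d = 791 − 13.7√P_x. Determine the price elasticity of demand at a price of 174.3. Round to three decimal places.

-0.148

At P_x = 174.3, Q_d = 610.1289.
dQ_d/dP_x = −13.7/(2√P_x) = −13.7/(2·13.2023).
Point elasticity E = (dQ_d/dP_x)·(P_x/Q_d) = -0.5189 × 174.3/610.1289 ≈ -0.148.
|E| < 1, so demand is inelastic at this price.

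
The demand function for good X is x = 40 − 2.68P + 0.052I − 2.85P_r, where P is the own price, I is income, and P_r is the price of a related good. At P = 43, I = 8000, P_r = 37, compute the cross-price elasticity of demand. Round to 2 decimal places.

-0.45

x = 40 − 2.68(43) + 0.052(8000) − 2.85(37) = 40 − 115.24 + 416 − 105.45 = 235.31.
∂x/∂P_r = −2.85, so E_xy = -2.85·(37/235.31) ≈ -0.45.
E_xy < 0: the goods are complements.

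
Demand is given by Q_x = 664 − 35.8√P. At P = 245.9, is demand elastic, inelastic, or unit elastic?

elastic

At P = 245.9, Q_x = 102.6131.
dQ_x/dP = −35.8/(2√P) = −35.8/(2·15.6812).
Point elasticity E = (dQ_x/dP)·(P/Q_x) = -1.1415 × 245.9/102.6131 ≈ -2.735.
|E| ≈ 2.735 > 1, so demand is elastic.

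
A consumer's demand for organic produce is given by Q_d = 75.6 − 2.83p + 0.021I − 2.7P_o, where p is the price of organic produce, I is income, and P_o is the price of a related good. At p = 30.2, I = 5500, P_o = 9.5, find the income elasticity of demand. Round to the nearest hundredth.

Substituting, Q_d = 75.6 − 2.83(30.2) + 0.021(5500) − 2.7(9.5) = 75.6 − 85.466 + 115.5 − 25.65 = 79.984.
∂Q_d/∂I = +0.021, so E_I = 0.021·(5500/79.984) ≈ 1.44.
E_I > 1: normal good (luxury).

1.44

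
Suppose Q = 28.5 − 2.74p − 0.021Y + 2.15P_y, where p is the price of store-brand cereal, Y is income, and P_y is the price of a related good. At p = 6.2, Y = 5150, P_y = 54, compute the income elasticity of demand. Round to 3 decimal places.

First evaluate Q: 28.5 − 2.74(6.2) − 0.021(5150) + 2.15(54) = 28.5 − 16.988 − 108.15 + 116.1 = 19.462.
∂Q/∂Y = −0.021, so E_I = -0.021·(5150/19.462) ≈ -5.557.
E_I < 0: inferior good.

-5.557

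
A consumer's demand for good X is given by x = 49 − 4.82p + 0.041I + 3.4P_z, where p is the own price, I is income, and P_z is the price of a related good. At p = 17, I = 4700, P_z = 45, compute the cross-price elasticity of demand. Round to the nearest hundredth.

At the given point, x = 49 − 4.82(17) + 0.041(4700) + 3.4(45) = 49 − 81.94 + 192.7 + 153 = 312.76.
∂x/∂P_z = +3.4, so E_xy = 3.4·(45/312.76) ≈ 0.49.
E_xy > 0: the goods are substitutes.

0.49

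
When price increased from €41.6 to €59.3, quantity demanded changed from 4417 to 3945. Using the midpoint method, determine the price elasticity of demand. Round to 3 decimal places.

%ΔQ = (3945 − 4417)/[(4417 + 3945)/2] = -472/4181 ≈ -0.1129.
%Δp = (59.3 − 41.6)/[(41.6 + 59.3)/2] = 17.7/50.45 ≈ 0.3508.
Arc elasticity E = %ΔQ/%Δp ≈ -0.1129/0.3508 ≈ -0.322.
|E| < 1: demand is inelastic over this range.

-0.322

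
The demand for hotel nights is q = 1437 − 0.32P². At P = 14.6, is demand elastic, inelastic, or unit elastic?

inelastic

At P = 14.6, q = 1368.7888.
dq/dP = −2·0.32·P = −9.344.
Point elasticity E = (dq/dP)·(P/q) = -9.344 × 14.6/1368.7888 ≈ -0.100.
|E| ≈ 0.100 < 1, so demand is inelastic.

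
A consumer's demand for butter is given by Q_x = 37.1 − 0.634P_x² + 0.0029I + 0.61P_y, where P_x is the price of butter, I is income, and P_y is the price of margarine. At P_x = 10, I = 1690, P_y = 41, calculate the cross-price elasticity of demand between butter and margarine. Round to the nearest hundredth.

6.93

Substituting, Q_x = 37.1 − 0.634(10)² + 0.0029(1690) + 0.61(41) = 37.1 − 63.4 + 4.901 + 25.01 = 3.611.
∂Q_x/∂P_y = +0.61, so E_xy = 0.61·(41/3.611) ≈ 6.93.
E_xy > 0: the goods are substitutes.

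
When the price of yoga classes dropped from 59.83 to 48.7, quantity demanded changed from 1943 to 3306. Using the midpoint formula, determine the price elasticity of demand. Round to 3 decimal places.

%ΔQ = (3306 − 1943)/[(1943 + 3306)/2] = 1363/2624.5 ≈ 0.5193.
%ΔP = (48.7 − 59.83)/[(59.83 + 48.7)/2] = -11.13/54.265 ≈ -0.2051.
Arc elasticity E = %ΔQ/%ΔP ≈ 0.5193/-0.2051 ≈ -2.532.
|E| > 1: demand is elastic over this range.

-2.532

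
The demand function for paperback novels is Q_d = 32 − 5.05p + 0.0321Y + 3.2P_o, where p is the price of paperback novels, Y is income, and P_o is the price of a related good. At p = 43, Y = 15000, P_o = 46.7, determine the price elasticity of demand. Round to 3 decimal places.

First evaluate Q_d: 32 − 5.05(43) + 0.0321(15000) + 3.2(46.7) = 32 − 217.15 + 481.5 + 149.44 = 445.79.
∂Q_d/∂p = −5.05, so E_p = (−5.05)·(43/445.79) ≈ -0.487.
|E_p| < 1: demand is inelastic.

-0.487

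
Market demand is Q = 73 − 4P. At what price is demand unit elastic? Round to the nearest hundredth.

For linear demand Q = a − bP, E = −bP/(a − bP). |E| = 1 ⇒ bP = a − bP ⇒ P = a/(2b).
P = 73/(2·4) ≈ 9.13.

9.13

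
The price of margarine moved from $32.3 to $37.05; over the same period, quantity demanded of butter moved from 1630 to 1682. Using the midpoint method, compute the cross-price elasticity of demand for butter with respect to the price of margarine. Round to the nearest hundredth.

0.23

%ΔQ_x = (1682 − 1630)/[(1630+1682)/2] = 52/1656 ≈ 0.0314.
%ΔP_y = (37.05 − 32.3)/[(32.3+37.05)/2] ≈ 0.1370.
E_xy = 0.0314/0.1370 ≈ 0.23.
E_xy > 0, so butter and margarine are substitutes.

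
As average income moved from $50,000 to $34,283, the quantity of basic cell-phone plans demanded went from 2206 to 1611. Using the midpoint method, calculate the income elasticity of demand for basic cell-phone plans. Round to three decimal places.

%ΔQ = (1611 − 2206)/[(2206+1611)/2] = -595/1908.5 ≈ -0.3118.
%ΔY = (34,283 − 50,000)/[(50,000+34,283)/2] = -15717/42141.5 ≈ -0.3730.
E_I = %ΔQ/%ΔY ≈ 0.836.
E_I ∈ (0,1): normal good (necessity).

0.836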